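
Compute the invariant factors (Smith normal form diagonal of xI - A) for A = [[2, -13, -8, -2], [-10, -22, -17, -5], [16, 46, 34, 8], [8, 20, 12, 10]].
The Jordan structure of A has elementary divisors (x - 6)^3, (x - 6). Arranging the block sizes at each eigenvalue in decreasing order and taking row products gives the invariant factors.

Invariant factors (smallest first, each dividing the next): x - 6, (x - 6)^3.

Check: the last factor (x - 6)^3 is the minimal polynomial, and the product (x - 6)^4 is the characteristic polynomial.

x - 6, (x - 6)^3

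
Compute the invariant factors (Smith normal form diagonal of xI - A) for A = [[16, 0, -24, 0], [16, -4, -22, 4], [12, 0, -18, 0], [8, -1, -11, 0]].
x + 2, x(x + 2)^2

The Jordan structure of A has elementary divisors (x + 2)^2, (x + 2), x. Arranging the block sizes at each eigenvalue in decreasing order and taking row products gives the invariant factors.

Invariant factors (smallest first, each dividing the next): x + 2, x(x + 2)^2.

Check: the last factor x(x + 2)^2 is the minimal polynomial, and the product x(x + 2)^3 is the characteristic polynomial.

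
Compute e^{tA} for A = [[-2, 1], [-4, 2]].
A has Jordan form J = [[0, 1], [0, 0]] with A = PJP^{-1}, so e^{tA} = P e^{tJ} P^{-1}.

For a Jordan block J_k(λ), e^{tJ_k(λ)} = e^{λt} · (I + tN + t^2 N^2/2! + ... + t^{k-1} N^{k-1}/(k-1)!) where N is the nilpotent superdiagonal part.

Assembling the blocks and conjugating back gives the entries of e^{tA} as shown above.

e^{tA} = [[1 - 2*t, t], [-4*t, 2*t + 1]]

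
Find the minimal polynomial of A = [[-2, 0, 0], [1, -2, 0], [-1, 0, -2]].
The characteristic polynomial factors as (x + 2)^3. The minimal polynomial is ∏(x - λ)^{k_λ} where k_λ is the size of the largest Jordan block at λ.

For λ = -2: rank(A + 2I) = 1, and the largest Jordan block has size 2 (the smallest k with rank((A + 2I)^k) = rank((A + 2I)^(k+1))).

So m_A(x) = (x + 2)^2.

m_A(x) = (x + 2)^2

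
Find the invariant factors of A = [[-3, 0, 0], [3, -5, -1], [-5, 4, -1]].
The Jordan structure of A has elementary divisors (x + 3)^3. Arranging the block sizes at each eigenvalue in decreasing order and taking row products gives the invariant factors.

Invariant factors (smallest first, each dividing the next): (x + 3)^3.

Check: the last factor (x + 3)^3 is the minimal polynomial, and the product (x + 3)^3 is the characteristic polynomial.

(x + 3)^3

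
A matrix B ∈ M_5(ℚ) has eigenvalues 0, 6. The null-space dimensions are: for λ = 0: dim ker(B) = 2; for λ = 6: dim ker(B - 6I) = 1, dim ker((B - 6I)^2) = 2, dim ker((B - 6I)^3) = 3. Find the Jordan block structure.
λ = 0: successive nullity increments [2] count blocks of size ≥ k; block sizes are [1, 1].
λ = 6: successive nullity increments [1, 1, 1] count blocks of size ≥ k; block sizes are [3].

Jordan blocks: (0, 1), (0, 1), (6, 3)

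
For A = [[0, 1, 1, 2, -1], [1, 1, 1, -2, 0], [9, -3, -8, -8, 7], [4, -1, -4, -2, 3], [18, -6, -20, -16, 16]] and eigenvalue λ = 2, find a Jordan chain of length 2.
We seek v_1 ∈ ker((A - 2I)^2) \ ker(A - 2I), then set v_{i+1} = (A - 2I) v_i.

One such chain is v_1 = [[-1, 0, 5, 2, 11]]^T, v_2 = [[0, 0, 2, 1, 4]]^T. Check: (A - 2I) v_2 = [[0, 0, 0, 0, 0]]^T = 0.

v_1 = [[-1, 0, 5, 2, 11]]^T, v_2 = [[0, 0, 2, 1, 4]]^T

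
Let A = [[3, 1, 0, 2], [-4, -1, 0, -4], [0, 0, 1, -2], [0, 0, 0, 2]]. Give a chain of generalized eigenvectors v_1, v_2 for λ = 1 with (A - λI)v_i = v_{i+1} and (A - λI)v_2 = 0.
We seek v_1 ∈ ker((A - I)^2) \ ker(A - I), then set v_{i+1} = (A - I) v_i.

One such chain is v_1 = [[1, -1, -1, 0]]^T, v_2 = [[1, -2, 0, 0]]^T. Check: (A - I) v_2 = [[0, 0, 0, 0]]^T = 0.

v_1 = [[1, -1, -1, 0]]^T, v_2 = [[1, -2, 0, 0]]^T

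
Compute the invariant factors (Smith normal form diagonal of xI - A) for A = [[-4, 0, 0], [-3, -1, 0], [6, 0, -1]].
x + 1, (x + 1)(x + 4)

The Jordan structure of A has elementary divisors (x + 4), (x + 1), (x + 1). Arranging the block sizes at each eigenvalue in decreasing order and taking row products gives the invariant factors.

Invariant factors (smallest first, each dividing the next): x + 1, (x + 1)(x + 4).

Check: the last factor (x + 1)(x + 4) is the minimal polynomial, and the product (x + 1)^2(x + 4) is the characteristic polynomial.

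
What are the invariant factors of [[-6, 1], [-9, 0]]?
The Jordan structure of A has elementary divisors (x + 3)^2. Arranging the block sizes at each eigenvalue in decreasing order and taking row products gives the invariant factors.

Invariant factors (smallest first, each dividing the next): (x + 3)^2.

Check: the last factor (x + 3)^2 is the minimal polynomial, and the product (x + 3)^2 is the characteristic polynomial.

(x + 3)^2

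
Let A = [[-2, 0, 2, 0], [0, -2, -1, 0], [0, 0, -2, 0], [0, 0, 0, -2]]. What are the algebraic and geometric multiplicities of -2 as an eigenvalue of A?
The characteristic polynomial is (x + 2)^4, so the factor x + 2 appears with exponent 4: the algebraic multiplicity is 4.

rank(A + 2I) = 1, so the eigenspace has dimension 4 - 1 = 3: the geometric multiplicity is 3.

Since 3 < 4, A is not diagonalizable.

algebraic multiplicity 4, geometric multiplicity 3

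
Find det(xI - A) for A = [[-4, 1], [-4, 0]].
χ_A(x) = (x + 2)^2

xI - A = [[x + 4, -1], [4, x]].

Expanding det(xI - A) along the first row:
det(xI - A) = + (x + 4)·det([[x]]) - (-1)·det([[4]]).

Evaluating gives χ_A(x) = x^2 + 4x + 4 = (x + 2)^2.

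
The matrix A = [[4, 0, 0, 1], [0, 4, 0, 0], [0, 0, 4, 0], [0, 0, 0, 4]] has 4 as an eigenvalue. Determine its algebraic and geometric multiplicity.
The characteristic polynomial is (x - 4)^4, so the factor x - 4 appears with exponent 4: the algebraic multiplicity is 4.

rank(A - 4I) = 1, so the eigenspace has dimension 4 - 1 = 3: the geometric multiplicity is 3.

Since 3 < 4, A is not diagonalizable.

algebraic multiplicity 4, geometric multiplicity 3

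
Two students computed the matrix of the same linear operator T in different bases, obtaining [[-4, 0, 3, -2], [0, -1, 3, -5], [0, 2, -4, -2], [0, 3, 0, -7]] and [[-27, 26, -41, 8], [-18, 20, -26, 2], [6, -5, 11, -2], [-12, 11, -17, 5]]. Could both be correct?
trace(A) = -16 but trace(B) = 9. The trace is a similarity invariant, so A and B are not similar.

No.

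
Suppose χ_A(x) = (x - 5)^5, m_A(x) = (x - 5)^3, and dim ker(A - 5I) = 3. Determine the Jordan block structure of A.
Jordan blocks: (5, 3), (5, 1), (5, 1)

λ = 5: algebraic multiplicity 5 (exponent in χ_A), largest block size 3 (exponent in m_A), 3 blocks (geometric multiplicity). These force block sizes [3, 1, 1].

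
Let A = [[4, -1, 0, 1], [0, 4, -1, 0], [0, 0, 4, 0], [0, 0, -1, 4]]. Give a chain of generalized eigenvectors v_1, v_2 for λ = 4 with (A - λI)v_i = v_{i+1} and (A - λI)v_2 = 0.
We seek v_1 ∈ ker((A - 4I)^2) \ ker(A - 4I), then set v_{i+1} = (A - 4I) v_i.

One such chain is v_1 = [[1, -1, 0, 0]]^T, v_2 = [[1, 0, 0, 0]]^T. Check: (A - 4I) v_2 = [[0, 0, 0, 0]]^T = 0.

v_1 = [[1, -1, 0, 0]]^T, v_2 = [[1, 0, 0, 0]]^T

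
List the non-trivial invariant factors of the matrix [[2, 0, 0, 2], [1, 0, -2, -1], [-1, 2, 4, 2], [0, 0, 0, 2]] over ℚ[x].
(x - 2)^2, (x - 2)^2

The Jordan structure of A has elementary divisors (x - 2)^2, (x - 2)^2. Arranging the block sizes at each eigenvalue in decreasing order and taking row products gives the invariant factors.

Invariant factors (smallest first, each dividing the next): (x - 2)^2, (x - 2)^2.

Check: the last factor (x - 2)^2 is the minimal polynomial, and the product (x - 2)^4 is the characteristic polynomial.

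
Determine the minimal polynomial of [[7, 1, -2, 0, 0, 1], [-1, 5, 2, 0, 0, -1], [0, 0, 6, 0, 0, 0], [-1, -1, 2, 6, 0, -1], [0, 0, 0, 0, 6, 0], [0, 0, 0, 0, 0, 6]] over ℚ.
The characteristic polynomial factors as (x - 6)^6. The minimal polynomial is ∏(x - λ)^{k_λ} where k_λ is the size of the largest Jordan block at λ.

For λ = 6: rank(A - 6I) = 1, and the largest Jordan block has size 2 (the smallest k with rank((A - 6I)^k) = rank((A - 6I)^(k+1))).

So m_A(x) = (x - 6)^2.

m_A(x) = (x - 6)^2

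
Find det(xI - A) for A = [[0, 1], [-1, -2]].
χ_A(x) = (x + 1)^2

xI - A = [[x, -1], [1, x + 2]].

Expanding det(xI - A) along the first row:
det(xI - A) = + (x)·det([[x + 2]]) - (-1)·det([[1]]).

Evaluating gives χ_A(x) = x^2 + 2x + 1 = (x + 1)^2.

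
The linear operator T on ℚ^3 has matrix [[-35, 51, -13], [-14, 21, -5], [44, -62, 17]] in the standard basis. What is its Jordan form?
J = [[1, 1, 0], [0, 1, 1], [0, 0, 1]]

The characteristic polynomial is det(xI - A) = (x - 1)^3, so the eigenvalues are 1 (algebraic multiplicity 3).

For λ = 1: rank(A - I) = 2, rank((A - I)^2) = 1, rank((A - I)^3) = 0. The eigenspace has dimension 3 - 2 = 1, so there is 1 Jordan block; the rank sequence gives block sizes [3].

Assembling the blocks gives the Jordan form J above.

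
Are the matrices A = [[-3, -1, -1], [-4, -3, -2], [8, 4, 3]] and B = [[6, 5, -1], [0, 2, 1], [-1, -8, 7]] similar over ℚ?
trace(A) = -3 but trace(B) = 15. The trace is a similarity invariant, so A and B are not similar.

No.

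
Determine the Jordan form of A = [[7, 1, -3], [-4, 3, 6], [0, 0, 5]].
The characteristic polynomial is det(xI - A) = (x - 5)^3, so the eigenvalues are 5 (algebraic multiplicity 3).

For λ = 5: rank(A - 5I) = 1, rank((A - 5I)^2) = 0. The eigenspace has dimension 3 - 1 = 2, so there are 2 Jordan blocks; the rank sequence gives block sizes [2, 1].

Assembling the blocks gives the Jordan form J above.

J = [[5, 1, 0], [0, 5, 0], [0, 0, 5]]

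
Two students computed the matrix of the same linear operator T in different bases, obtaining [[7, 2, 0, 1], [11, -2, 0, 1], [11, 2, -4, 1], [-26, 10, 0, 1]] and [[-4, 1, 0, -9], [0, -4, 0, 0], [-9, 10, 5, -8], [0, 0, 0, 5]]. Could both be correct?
Both have characteristic polynomial (x - 5)^2(x + 4)^2, but the minimal polynomial of A is (x - 5)^2(x + 4) while the minimal polynomial of B is (x - 5)^2(x + 4)^2. The minimal polynomial is a similarity invariant, so A and B are not similar.

No.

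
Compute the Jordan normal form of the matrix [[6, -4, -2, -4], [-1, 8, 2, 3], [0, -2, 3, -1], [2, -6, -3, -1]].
The characteristic polynomial is det(xI - A) = (x - 4)^4, so the eigenvalues are 4 (algebraic multiplicity 4).

For λ = 4: rank(A - 4I) = 2, rank((A - 4I)^2) = 1, rank((A - 4I)^3) = 0. The eigenspace has dimension 4 - 2 = 2, so there are 2 Jordan blocks; the rank sequence gives block sizes [3, 1].

Assembling the blocks gives the Jordan form J above.

J = [[4, 1, 0, 0], [0, 4, 1, 0], [0, 0, 4, 0], [0, 0, 0, 4]]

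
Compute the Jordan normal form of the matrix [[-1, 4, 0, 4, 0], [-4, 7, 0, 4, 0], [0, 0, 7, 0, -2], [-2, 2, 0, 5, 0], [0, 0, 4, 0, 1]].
The characteristic polynomial is det(xI - A) = (x - 5)^2(x - 3)^3, so the eigenvalues are 3 (algebraic multiplicity 3), 5 (algebraic multiplicity 2).

For λ = 3: rank(A - 3I) = 2. The eigenspace has dimension 5 - 2 = 3, so there are 3 Jordan blocks; the rank sequence gives block sizes [1, 1, 1].

For λ = 5: rank(A - 5I) = 3. The eigenspace has dimension 5 - 3 = 2, so there are 2 Jordan blocks; the rank sequence gives block sizes [1, 1].

Assembling the blocks gives the Jordan form J above.

J = [[3, 0, 0, 0, 0], [0, 3, 0, 0, 0], [0, 0, 3, 0, 0], [0, 0, 0, 5, 0], [0, 0, 0, 0, 5]]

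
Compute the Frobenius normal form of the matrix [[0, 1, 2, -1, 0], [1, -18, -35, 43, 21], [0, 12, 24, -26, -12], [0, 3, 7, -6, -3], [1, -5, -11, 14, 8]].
R = [[0, 1, 0, 0, 0], [1, 3, 0, 0, 0], [0, 0, 0, 0, -2], [0, 0, 1, 0, -5], [0, 0, 0, 1, 5]]

The invariant factors of A (the non-unit diagonal entries of the Smith normal form of xI - A over ℚ[x]) are x^2 - 3x - 1, (x - 2)(x^2 - 3x - 1), each dividing the next. The characteristic polynomial is their product, (x - 2)(x^2 - 3x - 1)^2.

The rational canonical form is the block-diagonal matrix of companion matrices C(f_i):
R = [[0, 1, 0, 0, 0], [1, 3, 0, 0, 0], [0, 0, 0, 0, -2], [0, 0, 1, 0, -5], [0, 0, 0, 1, 5]].

Note the characteristic polynomial does not split into linear factors over ℚ, so A has no Jordan form over ℚ; the rational canonical form exists over any field.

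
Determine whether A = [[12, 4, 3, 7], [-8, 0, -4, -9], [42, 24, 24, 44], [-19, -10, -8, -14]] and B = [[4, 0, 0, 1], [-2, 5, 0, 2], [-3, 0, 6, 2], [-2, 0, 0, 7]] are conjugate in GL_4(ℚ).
Both have characteristic polynomial (x - 6)^2(x - 5)^2, but the minimal polynomial of A is (x - 6)^2(x - 5)^2 while the minimal polynomial of B is (x - 6)^2(x - 5). The minimal polynomial is a similarity invariant, so A and B are not similar.

No.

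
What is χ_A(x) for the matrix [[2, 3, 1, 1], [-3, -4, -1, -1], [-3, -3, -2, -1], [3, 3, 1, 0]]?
xI - A = [[x - 2, -3, -1, -1], [3, x + 4, 1, 1], [3, 3, x + 2, 1], [-3, -3, -1, x]].

Expanding det(xI - A) along the first row:
det(xI - A) = + (x - 2)·det([[x + 4, 1, 1], [3, x + 2, 1], [-3, -1, x]]) - (-3)·det([[3, 1, 1], [3, x + 2, 1], [-3, -1, x]]) + (-1)·det([[3, x + 4, 1], [3, 3, 1], [-3, -3, x]]) - (-1)·det([[3, x + 4, 1], [3, 3, x + 2], [-3, -3, -1]]).

Evaluating gives χ_A(x) = x^4 + 4x^3 + 6x^2 + 4x + 1 = (x + 1)^4.

χ_A(x) = (x + 1)^4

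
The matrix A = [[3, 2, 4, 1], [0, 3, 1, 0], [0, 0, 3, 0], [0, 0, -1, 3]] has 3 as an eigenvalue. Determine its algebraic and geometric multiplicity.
algebraic multiplicity 4, geometric multiplicity 2

The characteristic polynomial is (x - 3)^4, so the factor x - 3 appears with exponent 4: the algebraic multiplicity is 4.

rank(A - 3I) = 2, so the eigenspace has dimension 4 - 2 = 2: the geometric multiplicity is 2.

Since 2 < 4, A is not diagonalizable.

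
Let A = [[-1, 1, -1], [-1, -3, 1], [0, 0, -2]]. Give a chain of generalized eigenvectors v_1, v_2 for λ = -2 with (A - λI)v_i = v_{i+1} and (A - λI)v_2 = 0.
We seek v_1 ∈ ker((A + 2I)^2) \ ker(A + 2I), then set v_{i+1} = (A + 2I) v_i.

One such chain is v_1 = [[0, 1, 0]]^T, v_2 = [[1, -1, 0]]^T. Check: (A + 2I) v_2 = [[0, 0, 0]]^T = 0.

v_1 = [[0, 1, 0]]^T, v_2 = [[1, -1, 0]]^T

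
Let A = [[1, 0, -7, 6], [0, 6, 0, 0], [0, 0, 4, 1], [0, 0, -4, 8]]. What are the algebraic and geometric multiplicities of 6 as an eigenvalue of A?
algebraic multiplicity 3, geometric multiplicity 2

The characteristic polynomial is (x - 6)^3(x - 1), so the factor x - 6 appears with exponent 3: the algebraic multiplicity is 3.

rank(A - 6I) = 2, so the eigenspace has dimension 4 - 2 = 2: the geometric multiplicity is 2.

Since 2 < 3, A is not diagonalizable.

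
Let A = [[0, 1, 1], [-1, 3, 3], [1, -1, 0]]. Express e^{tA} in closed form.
e^{tA} = [[(t^2/2 - t + 1)*e^{t}, t*e^{t}, t*(t + 2)*e^{t}/2], [t*(t - 1)*e^{t}, (2*t + 1)*e^{t}, t*(t + 3)*e^{t}], [t*(2 - t)*e^{t}/2, -t*e^{t}, (-t^2/2 - t + 1)*e^{t}]]

A has Jordan form J = [[1, 1, 0], [0, 1, 1], [0, 0, 1]] with A = PJP^{-1}, so e^{tA} = P e^{tJ} P^{-1}.

For a Jordan block J_k(λ), e^{tJ_k(λ)} = e^{λt} · (I + tN + t^2 N^2/2! + ... + t^{k-1} N^{k-1}/(k-1)!) where N is the nilpotent superdiagonal part.

Assembling the blocks and conjugating back gives the entries of e^{tA} as shown above.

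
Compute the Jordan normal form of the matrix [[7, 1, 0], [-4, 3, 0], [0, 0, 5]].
The characteristic polynomial is det(xI - A) = (x - 5)^3, so the eigenvalues are 5 (algebraic multiplicity 3).

For λ = 5: rank(A - 5I) = 1, rank((A - 5I)^2) = 0. The eigenspace has dimension 3 - 1 = 2, so there are 2 Jordan blocks; the rank sequence gives block sizes [2, 1].

Assembling the blocks gives the Jordan form J above.

J = [[5, 1, 0], [0, 5, 0], [0, 0, 5]]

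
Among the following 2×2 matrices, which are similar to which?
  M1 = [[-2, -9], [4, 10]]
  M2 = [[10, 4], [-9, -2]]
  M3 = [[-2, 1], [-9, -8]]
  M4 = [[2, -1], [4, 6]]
2 classes: {M1, M2, M4}, {M3}

Characteristic polynomials: χ_{M1} = (x - 4)^2, χ_{M2} = (x - 4)^2, χ_{M3} = (x + 5)^2, χ_{M4} = (x - 4)^2.

{M1, M2, M4}: invariant factors (x - 4)^2.

{M3}: invariant factors (x + 5)^2.

Matrices are similar if and only if their invariant-factor lists agree; the partition into similarity classes is {M1, M2, M4}, {M3}.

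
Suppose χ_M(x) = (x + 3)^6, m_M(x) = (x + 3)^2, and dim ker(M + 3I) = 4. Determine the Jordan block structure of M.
λ = -3: algebraic multiplicity 6 (exponent in χ_M), largest block size 2 (exponent in m_M), 4 blocks (geometric multiplicity). These force block sizes [2, 2, 1, 1].

Jordan blocks: (-3, 2), (-3, 2), (-3, 1), (-3, 1)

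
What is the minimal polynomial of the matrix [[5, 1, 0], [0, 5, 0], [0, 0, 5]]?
The characteristic polynomial factors as (x - 5)^3. The minimal polynomial is ∏(x - λ)^{k_λ} where k_λ is the size of the largest Jordan block at λ.

For λ = 5: rank(A - 5I) = 1, and the largest Jordan block has size 2 (the smallest k with rank((A - 5I)^k) = rank((A - 5I)^(k+1))).

So m_A(x) = (x - 5)^2.

m_A(x) = (x - 5)^2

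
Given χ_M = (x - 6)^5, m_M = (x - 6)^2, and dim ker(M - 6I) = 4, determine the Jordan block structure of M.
λ = 6: algebraic multiplicity 5 (exponent in χ_M), largest block size 2 (exponent in m_M), 4 blocks (geometric multiplicity). These force block sizes [2, 1, 1, 1].

Jordan blocks: (6, 2), (6, 1), (6, 1), (6, 1)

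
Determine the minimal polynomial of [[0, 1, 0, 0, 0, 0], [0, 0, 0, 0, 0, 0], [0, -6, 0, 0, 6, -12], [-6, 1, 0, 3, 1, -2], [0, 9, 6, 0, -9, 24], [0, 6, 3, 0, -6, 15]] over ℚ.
m_A(x) = x^2(x - 3)^2

The characteristic polynomial factors as x^3(x - 3)^3. The minimal polynomial is ∏(x - λ)^{k_λ} where k_λ is the size of the largest Jordan block at λ.

For λ = 0: rank(A) = 4, and the largest Jordan block has size 2 (the smallest k with rank(A^k) = rank(A^(k+1))).
For λ = 3: rank(A - 3I) = 4, and the largest Jordan block has size 2 (the smallest k with rank((A - 3I)^k) = rank((A - 3I)^(k+1))).

So m_A(x) = x^2(x - 3)^2.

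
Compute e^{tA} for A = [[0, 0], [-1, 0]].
e^{tA} = [[1, 0], [-t, 1]]

A has Jordan form J = [[0, 1], [0, 0]] with A = PJP^{-1}, so e^{tA} = P e^{tJ} P^{-1}.

For a Jordan block J_k(λ), e^{tJ_k(λ)} = e^{λt} · (I + tN + t^2 N^2/2! + ... + t^{k-1} N^{k-1}/(k-1)!) where N is the nilpotent superdiagonal part.

Assembling the blocks and conjugating back gives the entries of e^{tA} as shown above.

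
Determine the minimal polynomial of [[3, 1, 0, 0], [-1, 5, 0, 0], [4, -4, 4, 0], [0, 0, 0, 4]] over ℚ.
The characteristic polynomial factors as (x - 4)^4. The minimal polynomial is ∏(x - λ)^{k_λ} where k_λ is the size of the largest Jordan block at λ.

For λ = 4: rank(A - 4I) = 1, and the largest Jordan block has size 2 (the smallest k with rank((A - 4I)^k) = rank((A - 4I)^(k+1))).

So m_A(x) = (x - 4)^2.

m_A(x) = (x - 4)^2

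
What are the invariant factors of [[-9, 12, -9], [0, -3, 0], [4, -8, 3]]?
x + 3, (x + 3)^2

The Jordan structure of A has elementary divisors (x + 3)^2, (x + 3). Arranging the block sizes at each eigenvalue in decreasing order and taking row products gives the invariant factors.

Invariant factors (smallest first, each dividing the next): x + 3, (x + 3)^2.

Check: the last factor (x + 3)^2 is the minimal polynomial, and the product (x + 3)^3 is the characteristic polynomial.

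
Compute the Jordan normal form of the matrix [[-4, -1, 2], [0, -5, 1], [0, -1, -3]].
J = [[-4, 1, 0], [0, -4, 1], [0, 0, -4]]

The characteristic polynomial is det(xI - A) = (x + 4)^3, so the eigenvalues are -4 (algebraic multiplicity 3).

For λ = -4: rank(A + 4I) = 2, rank((A + 4I)^2) = 1, rank((A + 4I)^3) = 0. The eigenspace has dimension 3 - 2 = 1, so there is 1 Jordan block; the rank sequence gives block sizes [3].

Assembling the blocks gives the Jordan form J above.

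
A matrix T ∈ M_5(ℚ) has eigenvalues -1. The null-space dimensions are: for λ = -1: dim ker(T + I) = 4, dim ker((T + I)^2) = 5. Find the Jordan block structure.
Jordan blocks: (-1, 2), (-1, 1), (-1, 1), (-1, 1)

λ = -1: successive nullity increments [4, 1] count blocks of size ≥ k; block sizes are [2, 1, 1, 1].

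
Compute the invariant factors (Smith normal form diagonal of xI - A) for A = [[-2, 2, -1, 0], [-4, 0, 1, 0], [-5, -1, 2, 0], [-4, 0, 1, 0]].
The Jordan structure of A has elementary divisors x^3, x. Arranging the block sizes at each eigenvalue in decreasing order and taking row products gives the invariant factors.

Invariant factors (smallest first, each dividing the next): x, x^3.

Check: the last factor x^3 is the minimal polynomial, and the product x^4 is the characteristic polynomial.

x, x^3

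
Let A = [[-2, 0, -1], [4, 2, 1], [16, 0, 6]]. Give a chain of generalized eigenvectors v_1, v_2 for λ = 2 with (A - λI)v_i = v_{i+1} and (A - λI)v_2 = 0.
We seek v_1 ∈ ker((A - 2I)^2) \ ker(A - 2I), then set v_{i+1} = (A - 2I) v_i.

One such chain is v_1 = [[0, 1, -1]]^T, v_2 = [[1, -1, -4]]^T. Check: (A - 2I) v_2 = [[0, 0, 0]]^T = 0.

v_1 = [[0, 1, -1]]^T, v_2 = [[1, -1, -4]]^T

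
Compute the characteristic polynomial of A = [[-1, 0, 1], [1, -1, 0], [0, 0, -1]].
xI - A = [[x + 1, 0, -1], [-1, x + 1, 0], [0, 0, x + 1]].

Expanding det(xI - A) along the first row:
det(xI - A) = + (x + 1)·det([[x + 1, 0], [0, x + 1]]) - (0)·det([[-1, 0], [0, x + 1]]) + (-1)·det([[-1, x + 1], [0, 0]]).

Evaluating gives χ_A(x) = x^3 + 3x^2 + 3x + 1 = (x + 1)^3.

χ_A(x) = (x + 1)^3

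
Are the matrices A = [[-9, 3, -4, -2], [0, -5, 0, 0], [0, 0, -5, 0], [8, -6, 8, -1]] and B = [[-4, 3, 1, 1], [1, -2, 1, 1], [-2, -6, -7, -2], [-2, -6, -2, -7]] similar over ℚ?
Two matrices over a field are similar if and only if they have the same invariant factors.

Both A and B have characteristic polynomial (x + 5)^4 and minimal polynomial (x + 5)^2. Computing further, both have invariant factors x + 5, x + 5, (x + 5)^2. Hence A and B are similar.

Yes.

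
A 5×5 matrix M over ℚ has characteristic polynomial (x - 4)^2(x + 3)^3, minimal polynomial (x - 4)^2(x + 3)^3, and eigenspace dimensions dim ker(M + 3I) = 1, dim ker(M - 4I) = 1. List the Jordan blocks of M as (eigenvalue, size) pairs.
Jordan blocks: (-3, 3), (4, 2)

λ = -3: algebraic multiplicity 3 (exponent in χ_M), largest block size 3 (exponent in m_M), 1 block (geometric multiplicity). This forces block sizes [3].
λ = 4: algebraic multiplicity 2 (exponent in χ_M), largest block size 2 (exponent in m_M), 1 block (geometric multiplicity). This forces block sizes [2].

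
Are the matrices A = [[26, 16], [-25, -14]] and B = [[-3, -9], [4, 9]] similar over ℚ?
trace(A) = 12 but trace(B) = 6. The trace is a similarity invariant, so A and B are not similar.

No.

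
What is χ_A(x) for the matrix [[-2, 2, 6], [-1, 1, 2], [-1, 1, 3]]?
xI - A = [[x + 2, -2, -6], [1, x - 1, -2], [1, -1, x - 3]].

Expanding det(xI - A) along the first row:
det(xI - A) = + (x + 2)·det([[x - 1, -2], [-1, x - 3]]) - (-2)·det([[1, -2], [1, x - 3]]) + (-6)·det([[1, x - 1], [1, -1]]).

Evaluating gives χ_A(x) = x^3 - 2x^2 + x = x(x - 1)^2.

χ_A(x) = x(x - 1)^2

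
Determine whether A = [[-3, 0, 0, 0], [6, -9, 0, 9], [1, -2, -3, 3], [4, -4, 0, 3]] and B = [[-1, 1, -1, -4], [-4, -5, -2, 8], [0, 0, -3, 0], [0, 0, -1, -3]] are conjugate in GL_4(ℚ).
Two matrices over a field are similar if and only if they have the same invariant factors.

Both A and B have characteristic polynomial (x + 3)^4 and minimal polynomial (x + 3)^2. Computing further, both have invariant factors (x + 3)^2, (x + 3)^2. Hence A and B are similar.

Yes.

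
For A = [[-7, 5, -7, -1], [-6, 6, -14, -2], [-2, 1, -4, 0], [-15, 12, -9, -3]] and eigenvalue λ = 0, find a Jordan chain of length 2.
v_1 = [[0, 0, 0, 1]]^T, v_2 = [[-1, -2, 0, -3]]^T

We seek v_1 ∈ ker(A^2) \ ker(A), then set v_{i+1} = A v_i.

One such chain is v_1 = [[0, 0, 0, 1]]^T, v_2 = [[-1, -2, 0, -3]]^T. Check: A v_2 = [[0, 0, 0, 0]]^T = 0.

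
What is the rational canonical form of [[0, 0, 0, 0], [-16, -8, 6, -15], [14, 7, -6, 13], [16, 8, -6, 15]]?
The invariant factors of A (the non-unit diagonal entries of the Smith normal form of xI - A over ℚ[x]) are x, x(x - 3)(x + 2), each dividing the next. The characteristic polynomial is their product, x^2(x - 3)(x + 2).

The rational canonical form is the block-diagonal matrix of companion matrices C(f_i):
R = [[0, 0, 0, 0], [0, 0, 0, 0], [0, 1, 0, 6], [0, 0, 1, 1]].

R = [[0, 0, 0, 0], [0, 0, 0, 0], [0, 1, 0, 6], [0, 0, 1, 1]]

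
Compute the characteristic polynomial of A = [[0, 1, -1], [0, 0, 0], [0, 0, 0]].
χ_A(x) = x^3

xI - A = [[x, -1, 1], [0, x, 0], [0, 0, x]].

Expanding det(xI - A) along the first row:
det(xI - A) = + (x)·det([[x, 0], [0, x]]) - (-1)·det([[0, 0], [0, x]]) + (1)·det([[0, x], [0, 0]]).

Evaluating gives χ_A(x) = x^3.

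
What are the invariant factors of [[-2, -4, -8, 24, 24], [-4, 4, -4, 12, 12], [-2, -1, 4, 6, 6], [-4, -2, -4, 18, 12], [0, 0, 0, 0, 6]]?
x - 6, x - 6, x - 6, (x - 6)^2

The Jordan structure of A has elementary divisors (x - 6)^2, (x - 6), (x - 6), (x - 6). Arranging the block sizes at each eigenvalue in decreasing order and taking row products gives the invariant factors.

Invariant factors (smallest first, each dividing the next): x - 6, x - 6, x - 6, (x - 6)^2.

Check: the last factor (x - 6)^2 is the minimal polynomial, and the product (x - 6)^5 is the characteristic polynomial.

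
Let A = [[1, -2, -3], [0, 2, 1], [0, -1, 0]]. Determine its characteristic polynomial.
χ_A(x) = (x - 1)^3

xI - A = [[x - 1, 2, 3], [0, x - 2, -1], [0, 1, x]].

Expanding det(xI - A) along the first row:
det(xI - A) = + (x - 1)·det([[x - 2, -1], [1, x]]) - (2)·det([[0, -1], [0, x]]) + (3)·det([[0, x - 2], [0, 1]]).

Evaluating gives χ_A(x) = x^3 - 3x^2 + 3x - 1 = (x - 1)^3.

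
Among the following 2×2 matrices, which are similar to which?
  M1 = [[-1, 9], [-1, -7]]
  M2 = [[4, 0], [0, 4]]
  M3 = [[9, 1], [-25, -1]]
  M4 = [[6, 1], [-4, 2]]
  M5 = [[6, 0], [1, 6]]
Characteristic polynomials: χ_{M1} = (x + 4)^2, χ_{M2} = (x - 4)^2, χ_{M3} = (x - 4)^2, χ_{M4} = (x - 4)^2, χ_{M5} = (x - 6)^2.

{M1}: invariant factors (x + 4)^2.

{M2}: invariant factors x - 4, x - 4.

{M3, M4}: invariant factors (x - 4)^2.

{M5}: invariant factors (x - 6)^2.

Matrices are similar if and only if their invariant-factor lists agree; the partition into similarity classes is {M1}, {M2}, {M3, M4}, {M5}.

4 classes: {M1}, {M2}, {M3, M4}, {M5}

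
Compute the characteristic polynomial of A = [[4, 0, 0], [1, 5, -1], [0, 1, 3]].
xI - A = [[x - 4, 0, 0], [-1, x - 5, 1], [0, -1, x - 3]].

Expanding det(xI - A) along the first row:
det(xI - A) = + (x - 4)·det([[x - 5, 1], [-1, x - 3]]) - (0)·det([[-1, 1], [0, x - 3]]) + (0)·det([[-1, x - 5], [0, -1]]).

Evaluating gives χ_A(x) = x^3 - 12x^2 + 48x - 64 = (x - 4)^3.

χ_A(x) = (x - 4)^3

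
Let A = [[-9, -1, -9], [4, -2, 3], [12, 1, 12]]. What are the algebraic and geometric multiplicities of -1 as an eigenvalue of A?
The characteristic polynomial is (x - 3)(x + 1)^2, so the factor x + 1 appears with exponent 2: the algebraic multiplicity is 2.

rank(A + I) = 2, so the eigenspace has dimension 3 - 2 = 1: the geometric multiplicity is 1.

Since 1 < 2, A is not diagonalizable.

algebraic multiplicity 2, geometric multiplicity 1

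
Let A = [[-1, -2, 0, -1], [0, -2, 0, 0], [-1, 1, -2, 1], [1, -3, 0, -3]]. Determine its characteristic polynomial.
χ_A(x) = (x + 2)^4

xI - A = [[x + 1, 2, 0, 1], [0, x + 2, 0, 0], [1, -1, x + 2, -1], [-1, 3, 0, x + 3]].

Expanding det(xI - A) along the first row:
det(xI - A) = + (x + 1)·det([[x + 2, 0, 0], [-1, x + 2, -1], [3, 0, x + 3]]) - (2)·det([[0, 0, 0], [1, x + 2, -1], [-1, 0, x + 3]]) + (0)·det([[0, x + 2, 0], [1, -1, -1], [-1, 3, x + 3]]) - (1)·det([[0, x + 2, 0], [1, -1, x + 2], [-1, 3, 0]]).

Evaluating gives χ_A(x) = x^4 + 8x^3 + 24x^2 + 32x + 16 = (x + 2)^4.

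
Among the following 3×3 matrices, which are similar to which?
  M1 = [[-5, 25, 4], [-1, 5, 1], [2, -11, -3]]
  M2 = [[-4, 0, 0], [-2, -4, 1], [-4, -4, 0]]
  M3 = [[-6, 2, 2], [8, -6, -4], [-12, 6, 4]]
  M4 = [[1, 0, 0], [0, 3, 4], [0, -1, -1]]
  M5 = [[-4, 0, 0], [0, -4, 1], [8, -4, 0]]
4 classes: {M1}, {M2, M5}, {M3}, {M4}

Characteristic polynomials: χ_{M1} = (x + 1)^3, χ_{M2} = (x + 2)^2(x + 4), χ_{M3} = (x + 2)^2(x + 4), χ_{M4} = (x - 1)^3, χ_{M5} = (x + 2)^2(x + 4).

{M1}: invariant factors (x + 1)^3.

{M2, M5}: invariant factors (x + 2)^2(x + 4).

{M3}: invariant factors x + 2, (x + 2)(x + 4).

{M4}: invariant factors x - 1, (x - 1)^2.

Matrices are similar if and only if their invariant-factor lists agree; the partition into similarity classes is {M1}, {M2, M5}, {M3}, {M4}.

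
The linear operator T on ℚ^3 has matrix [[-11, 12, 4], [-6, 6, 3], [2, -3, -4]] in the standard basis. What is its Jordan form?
The characteristic polynomial is det(xI - A) = (x + 3)^3, so the eigenvalues are -3 (algebraic multiplicity 3).

For λ = -3: rank(A + 3I) = 1, rank((A + 3I)^2) = 0. The eigenspace has dimension 3 - 1 = 2, so there are 2 Jordan blocks; the rank sequence gives block sizes [2, 1].

Assembling the blocks gives the Jordan form J above.

J = [[-3, 1, 0], [0, -3, 0], [0, 0, -3]]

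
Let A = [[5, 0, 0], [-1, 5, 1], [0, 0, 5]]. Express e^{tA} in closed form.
e^{tA} = [[e^{5*t}, 0, 0], [-t*e^{5*t}, e^{5*t}, t*e^{5*t}], [0, 0, e^{5*t}]]

A has Jordan form J = [[5, 1, 0], [0, 5, 0], [0, 0, 5]] with A = PJP^{-1}, so e^{tA} = P e^{tJ} P^{-1}.

For a Jordan block J_k(λ), e^{tJ_k(λ)} = e^{λt} · (I + tN + t^2 N^2/2! + ... + t^{k-1} N^{k-1}/(k-1)!) where N is the nilpotent superdiagonal part.

Assembling the blocks and conjugating back gives the entries of e^{tA} as shown above.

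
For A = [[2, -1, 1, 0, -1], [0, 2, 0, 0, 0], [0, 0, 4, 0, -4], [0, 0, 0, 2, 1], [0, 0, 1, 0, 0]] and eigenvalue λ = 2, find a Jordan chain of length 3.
We seek v_1 ∈ ker((A - 2I)^3) \ ker((A - 2I)^2), then set v_{i+1} = (A - 2I) v_i.

One such chain is v_1 = [[-1, 0, 1, -1, 0]]^T, v_2 = [[1, 0, 2, 0, 1]]^T, v_3 = [[1, 0, 0, 1, 0]]^T. Check: (A - 2I) v_3 = [[0, 0, 0, 0, 0]]^T = 0.

v_1 = [[-1, 0, 1, -1, 0]]^T, v_2 = [[1, 0, 2, 0, 1]]^T, v_3 = [[1, 0, 0, 1, 0]]^T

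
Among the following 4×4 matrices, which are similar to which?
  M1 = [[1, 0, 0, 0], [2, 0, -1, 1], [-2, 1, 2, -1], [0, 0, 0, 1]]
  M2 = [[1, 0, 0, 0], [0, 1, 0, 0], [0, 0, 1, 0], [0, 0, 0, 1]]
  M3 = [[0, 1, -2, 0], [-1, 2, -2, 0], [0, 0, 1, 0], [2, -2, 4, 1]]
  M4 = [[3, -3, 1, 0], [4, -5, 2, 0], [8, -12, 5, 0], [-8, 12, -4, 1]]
2 classes: {M1, M3, M4}, {M2}

Characteristic polynomials: χ_{M1} = (x - 1)^4, χ_{M2} = (x - 1)^4, χ_{M3} = (x - 1)^4, χ_{M4} = (x - 1)^4.

{M1, M3, M4}: invariant factors x - 1, x - 1, (x - 1)^2.

{M2}: invariant factors x - 1, x - 1, x - 1, x - 1.

Matrices are similar if and only if their invariant-factor lists agree; the partition into similarity classes is {M1, M3, M4}, {M2}.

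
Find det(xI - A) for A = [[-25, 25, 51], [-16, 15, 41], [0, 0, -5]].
xI - A = [[x + 25, -25, -51], [16, x - 15, -41], [0, 0, x + 5]].

Expanding det(xI - A) along the first row:
det(xI - A) = + (x + 25)·det([[x - 15, -41], [0, x + 5]]) - (-25)·det([[16, -41], [0, x + 5]]) + (-51)·det([[16, x - 15], [0, 0]]).

Evaluating gives χ_A(x) = x^3 + 15x^2 + 75x + 125 = (x + 5)^3.

χ_A(x) = (x + 5)^3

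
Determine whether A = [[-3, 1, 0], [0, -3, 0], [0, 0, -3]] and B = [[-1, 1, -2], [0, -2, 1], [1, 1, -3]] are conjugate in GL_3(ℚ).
No.

trace(A) = -9 but trace(B) = -6. The trace is a similarity invariant, so A and B are not similar.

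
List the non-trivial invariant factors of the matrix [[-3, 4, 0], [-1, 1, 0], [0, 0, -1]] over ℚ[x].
x + 1, (x + 1)^2

The Jordan structure of A has elementary divisors (x + 1)^2, (x + 1). Arranging the block sizes at each eigenvalue in decreasing order and taking row products gives the invariant factors.

Invariant factors (smallest first, each dividing the next): x + 1, (x + 1)^2.

Check: the last factor (x + 1)^2 is the minimal polynomial, and the product (x + 1)^3 is the characteristic polynomial.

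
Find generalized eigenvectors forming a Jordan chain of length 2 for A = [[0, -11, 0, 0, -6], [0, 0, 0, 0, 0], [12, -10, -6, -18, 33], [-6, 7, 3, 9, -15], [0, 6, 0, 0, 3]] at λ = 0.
We seek v_1 ∈ ker(A^2) \ ker(A), then set v_{i+1} = A v_i.

One such chain is v_1 = [[4, 1, 0, -1, -2]]^T, v_2 = [[1, 0, -10, 4, 0]]^T. Check: A v_2 = [[0, 0, 0, 0, 0]]^T = 0.

v_1 = [[4, 1, 0, -1, -2]]^T, v_2 = [[1, 0, -10, 4, 0]]^T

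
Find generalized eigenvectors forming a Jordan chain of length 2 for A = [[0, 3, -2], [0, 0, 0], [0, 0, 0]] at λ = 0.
v_1 = [[-1, 1, 1]]^T, v_2 = [[1, 0, 0]]^T

We seek v_1 ∈ ker(A^2) \ ker(A), then set v_{i+1} = A v_i.

One such chain is v_1 = [[-1, 1, 1]]^T, v_2 = [[1, 0, 0]]^T. Check: A v_2 = [[0, 0, 0]]^T = 0.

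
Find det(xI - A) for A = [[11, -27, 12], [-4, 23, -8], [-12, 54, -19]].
χ_A(x) = (x - 5)^3

xI - A = [[x - 11, 27, -12], [4, x - 23, 8], [12, -54, x + 19]].

Expanding det(xI - A) along the first row:
det(xI - A) = + (x - 11)·det([[x - 23, 8], [-54, x + 19]]) - (27)·det([[4, 8], [12, x + 19]]) + (-12)·det([[4, x - 23], [12, -54]]).

Evaluating gives χ_A(x) = x^3 - 15x^2 + 75x - 125 = (x - 5)^3.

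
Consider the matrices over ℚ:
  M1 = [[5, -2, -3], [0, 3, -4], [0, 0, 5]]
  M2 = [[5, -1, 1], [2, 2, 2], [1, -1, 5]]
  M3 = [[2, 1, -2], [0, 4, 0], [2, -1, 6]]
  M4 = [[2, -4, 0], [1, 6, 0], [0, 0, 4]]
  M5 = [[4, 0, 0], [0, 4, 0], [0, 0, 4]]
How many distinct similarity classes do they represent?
Characteristic polynomials: χ_{M1} = (x - 5)^2(x - 3), χ_{M2} = (x - 4)^3, χ_{M3} = (x - 4)^3, χ_{M4} = (x - 4)^3, χ_{M5} = (x - 4)^3.

{M1}: invariant factors (x - 5)^2(x - 3).

{M2, M3, M4}: invariant factors x - 4, (x - 4)^2.

{M5}: invariant factors x - 4, x - 4, x - 4.

Matrices are similar if and only if their invariant-factor lists agree; the partition into similarity classes is {M1}, {M2, M3, M4}, {M5}.

3 classes: {M1}, {M2, M3, M4}, {M5}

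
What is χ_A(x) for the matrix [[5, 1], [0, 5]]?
χ_A(x) = (x - 5)^2

xI - A = [[x - 5, -1], [0, x - 5]].

Expanding det(xI - A) along the first row:
det(xI - A) = + (x - 5)·det([[x - 5]]) - (-1)·det([[0]]).

Evaluating gives χ_A(x) = x^2 - 10x + 25 = (x - 5)^2.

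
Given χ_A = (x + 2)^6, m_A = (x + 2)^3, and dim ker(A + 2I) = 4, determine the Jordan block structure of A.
Jordan blocks: (-2, 3), (-2, 1), (-2, 1), (-2, 1)

λ = -2: algebraic multiplicity 6 (exponent in χ_A), largest block size 3 (exponent in m_A), 4 blocks (geometric multiplicity). These force block sizes [3, 1, 1, 1].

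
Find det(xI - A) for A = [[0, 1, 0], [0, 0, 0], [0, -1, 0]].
xI - A = [[x, -1, 0], [0, x, 0], [0, 1, x]].

Expanding det(xI - A) along the first row:
det(xI - A) = + (x)·det([[x, 0], [1, x]]) - (-1)·det([[0, 0], [0, x]]) + (0)·det([[0, x], [0, 1]]).

Evaluating gives χ_A(x) = x^3.

χ_A(x) = x^3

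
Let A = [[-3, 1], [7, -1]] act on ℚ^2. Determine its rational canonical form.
The invariant factors of A (the non-unit diagonal entries of the Smith normal form of xI - A over ℚ[x]) are x^2 + 4x - 4, each dividing the next. The characteristic polynomial is their product, x^2 + 4x - 4.

The rational canonical form is the block-diagonal matrix of companion matrices C(f_i):
R = [[0, 4], [1, -4]].

Note the characteristic polynomial does not split into linear factors over ℚ, so A has no Jordan form over ℚ; the rational canonical form exists over any field.

R = [[0, 4], [1, -4]]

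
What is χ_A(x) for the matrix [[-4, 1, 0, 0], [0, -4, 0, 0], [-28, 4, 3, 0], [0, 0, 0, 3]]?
xI - A = [[x + 4, -1, 0, 0], [0, x + 4, 0, 0], [28, -4, x - 3, 0], [0, 0, 0, x - 3]].

Expanding det(xI - A) along the first row:
det(xI - A) = + (x + 4)·det([[x + 4, 0, 0], [-4, x - 3, 0], [0, 0, x - 3]]) - (-1)·det([[0, 0, 0], [28, x - 3, 0], [0, 0, x - 3]]) + (0)·det([[0, x + 4, 0], [28, -4, 0], [0, 0, x - 3]]) - (0)·det([[0, x + 4, 0], [28, -4, x - 3], [0, 0, 0]]).

Evaluating gives χ_A(x) = x^4 + 2x^3 - 23x^2 - 24x + 144 = (x - 3)^2(x + 4)^2.

χ_A(x) = (x - 3)^2(x + 4)^2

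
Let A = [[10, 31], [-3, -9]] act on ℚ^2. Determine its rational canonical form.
The invariant factors of A (the non-unit diagonal entries of the Smith normal form of xI - A over ℚ[x]) are x^2 - x + 3, each dividing the next. The characteristic polynomial is their product, x^2 - x + 3.

The rational canonical form is the block-diagonal matrix of companion matrices C(f_i):
R = [[0, -3], [1, 1]].

Note the characteristic polynomial does not split into linear factors over ℚ, so A has no Jordan form over ℚ; the rational canonical form exists over any field.

R = [[0, -3], [1, 1]]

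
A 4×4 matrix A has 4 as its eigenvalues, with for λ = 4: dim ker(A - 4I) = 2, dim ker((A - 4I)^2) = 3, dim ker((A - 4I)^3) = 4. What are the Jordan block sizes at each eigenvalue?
λ = 4: successive nullity increments [2, 1, 1] count blocks of size ≥ k; block sizes are [3, 1].

Jordan blocks: (4, 3), (4, 1)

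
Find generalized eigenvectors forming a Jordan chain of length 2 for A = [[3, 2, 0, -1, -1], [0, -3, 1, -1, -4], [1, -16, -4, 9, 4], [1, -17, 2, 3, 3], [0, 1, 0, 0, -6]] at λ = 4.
v_1 = [[1, 0, 0, 0, 0]]^T, v_2 = [[-1, 0, 1, 1, 0]]^T

We seek v_1 ∈ ker((A - 4I)^2) \ ker(A - 4I), then set v_{i+1} = (A - 4I) v_i.

One such chain is v_1 = [[1, 0, 0, 0, 0]]^T, v_2 = [[-1, 0, 1, 1, 0]]^T. Check: (A - 4I) v_2 = [[0, 0, 0, 0, 0]]^T = 0.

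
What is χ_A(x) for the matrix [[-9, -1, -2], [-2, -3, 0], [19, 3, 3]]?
χ_A(x) = (x + 3)^3

xI - A = [[x + 9, 1, 2], [2, x + 3, 0], [-19, -3, x - 3]].

Expanding det(xI - A) along the first row:
det(xI - A) = + (x + 9)·det([[x + 3, 0], [-3, x - 3]]) - (1)·det([[2, 0], [-19, x - 3]]) + (2)·det([[2, x + 3], [-19, -3]]).

Evaluating gives χ_A(x) = x^3 + 9x^2 + 27x + 27 = (x + 3)^3.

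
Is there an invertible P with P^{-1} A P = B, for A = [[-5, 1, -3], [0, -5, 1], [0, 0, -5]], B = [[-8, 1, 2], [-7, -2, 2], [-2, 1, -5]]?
Yes.

Two matrices over a field are similar if and only if they have the same invariant factors.

Both A and B have characteristic polynomial (x + 5)^3 and minimal polynomial (x + 5)^3. Computing further, both have invariant factors (x + 5)^3. Hence A and B are similar.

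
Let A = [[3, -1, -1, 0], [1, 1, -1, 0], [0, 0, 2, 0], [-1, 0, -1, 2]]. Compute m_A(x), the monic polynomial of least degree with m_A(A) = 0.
m_A(x) = (x - 2)^3

The characteristic polynomial factors as (x - 2)^4. The minimal polynomial is ∏(x - λ)^{k_λ} where k_λ is the size of the largest Jordan block at λ.

For λ = 2: rank(A - 2I) = 2, and the largest Jordan block has size 3 (the smallest k with rank((A - 2I)^k) = rank((A - 2I)^(k+1))).

So m_A(x) = (x - 2)^3.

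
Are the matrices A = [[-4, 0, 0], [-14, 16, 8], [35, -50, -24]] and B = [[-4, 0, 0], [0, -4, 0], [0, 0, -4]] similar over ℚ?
Both have characteristic polynomial (x + 4)^3, but the minimal polynomial of A is (x + 4)^2 while the minimal polynomial of B is x + 4. The minimal polynomial is a similarity invariant, so A and B are not similar.

No.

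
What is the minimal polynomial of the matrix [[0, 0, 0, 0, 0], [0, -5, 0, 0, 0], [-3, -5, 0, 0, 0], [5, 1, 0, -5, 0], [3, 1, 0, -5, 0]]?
m_A(x) = x^2(x + 5)^2

The characteristic polynomial factors as x^3(x + 5)^2. The minimal polynomial is ∏(x - λ)^{k_λ} where k_λ is the size of the largest Jordan block at λ.

For λ = -5: rank(A + 5I) = 4, and the largest Jordan block has size 2 (the smallest k with rank((A + 5I)^k) = rank((A + 5I)^(k+1))).
For λ = 0: rank(A) = 3, and the largest Jordan block has size 2 (the smallest k with rank(A^k) = rank(A^(k+1))).

So m_A(x) = x^2(x + 5)^2.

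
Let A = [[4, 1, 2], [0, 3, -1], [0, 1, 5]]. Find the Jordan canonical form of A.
The characteristic polynomial is det(xI - A) = (x - 4)^3, so the eigenvalues are 4 (algebraic multiplicity 3).

For λ = 4: rank(A - 4I) = 2, rank((A - 4I)^2) = 1, rank((A - 4I)^3) = 0. The eigenspace has dimension 3 - 2 = 1, so there is 1 Jordan block; the rank sequence gives block sizes [3].

Assembling the blocks gives the Jordan form J above.

J = [[4, 1, 0], [0, 4, 1], [0, 0, 4]]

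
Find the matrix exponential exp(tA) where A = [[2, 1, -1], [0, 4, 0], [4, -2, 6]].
A has Jordan form J = [[4, 1, 0], [0, 4, 0], [0, 0, 4]] with A = PJP^{-1}, so e^{tA} = P e^{tJ} P^{-1}.

For a Jordan block J_k(λ), e^{tJ_k(λ)} = e^{λt} · (I + tN + t^2 N^2/2! + ... + t^{k-1} N^{k-1}/(k-1)!) where N is the nilpotent superdiagonal part.

Assembling the blocks and conjugating back gives the entries of e^{tA} as shown above.

e^{tA} = [[(1 - 2*t)*e^{4*t}, t*e^{4*t}, -t*e^{4*t}], [0, e^{4*t}, 0], [4*t*e^{4*t}, -2*t*e^{4*t}, (2*t + 1)*e^{4*t}]]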